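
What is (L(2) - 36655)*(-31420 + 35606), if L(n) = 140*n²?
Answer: -151093670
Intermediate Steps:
(L(2) - 36655)*(-31420 + 35606) = (140*2² - 36655)*(-31420 + 35606) = (140*4 - 36655)*4186 = (560 - 36655)*4186 = -36095*4186 = -151093670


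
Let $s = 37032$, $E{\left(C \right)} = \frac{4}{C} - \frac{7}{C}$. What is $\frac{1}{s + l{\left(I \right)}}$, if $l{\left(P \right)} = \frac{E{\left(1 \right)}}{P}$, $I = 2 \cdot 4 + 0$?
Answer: $\frac{8}{296253} \approx 2.7004 \cdot 10^{-5}$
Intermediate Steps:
$I = 8$ ($I = 8 + 0 = 8$)
$E{\left(C \right)} = - \frac{3}{C}$
$l{\left(P \right)} = - \frac{3}{P}$ ($l{\left(P \right)} = \frac{\left(-3\right) 1^{-1}}{P} = \frac{\left(-3\right) 1}{P} = - \frac{3}{P}$)
$\frac{1}{s + l{\left(I \right)}} = \frac{1}{37032 - \frac{3}{8}} = \frac{1}{\frac{296253}{8}} = \frac{8}{296253}$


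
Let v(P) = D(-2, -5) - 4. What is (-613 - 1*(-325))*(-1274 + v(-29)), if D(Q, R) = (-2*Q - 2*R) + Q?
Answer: 364608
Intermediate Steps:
D(Q, R) = -Q - 2*R
v(P) = 8 (v(P) = (-1*(-2) - 2*(-5)) - 4 = (2 + 10) - 4 = 12 - 4 = 8)
(-613 - 1*(-325))*(-1274 + v(-29)) = (-613 - 1*(-325))*(-1274 + 8) = (-613 + 325)*(-1266) = -288*(-1266) = 364608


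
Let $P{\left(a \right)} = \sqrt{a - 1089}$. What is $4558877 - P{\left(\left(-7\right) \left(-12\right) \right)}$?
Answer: $4558877 - i \sqrt{1005} \approx 4.5589 \cdot 10^{6} - 31.702 i$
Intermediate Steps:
$P{\left(a \right)} = \sqrt{-1089 + a}$
$4558877 - P{\left(\left(-7\right) \left(-12\right) \right)} = 4558877 - \sqrt{-1089 - -84} = 4558877 - \sqrt{-1089 + 84} = 4558877 - \sqrt{-1005} = 4558877 - i \sqrt{1005}$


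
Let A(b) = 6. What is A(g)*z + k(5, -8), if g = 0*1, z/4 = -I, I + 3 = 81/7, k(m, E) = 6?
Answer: -1398/7 ≈ -199.71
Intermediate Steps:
I = 60/7 (I = -3 + 81/7 = 60/7 ≈ 8.5714)
z = -240/7 (z = 4*(-1*60/7) = 4*(-60/7) = -240/7 ≈ -34.286)
g = 0
A(g)*z + k(5, -8) = 6*(-240/7) + 6 = -1440/7 + 6 = -1398/7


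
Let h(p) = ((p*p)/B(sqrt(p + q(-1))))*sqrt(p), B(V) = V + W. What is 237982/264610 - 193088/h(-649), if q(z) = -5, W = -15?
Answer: 118991/132305 - 193088*sqrt(424446)/273359449 - 2896320*I*sqrt(649)/273359449 ≈ 0.43918 - 0.26992*I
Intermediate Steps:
B(V) = -15 + V (B(V) = V - 15 = -15 + V)
h(p) = p**(5/2)/(-15 + sqrt(-5 + p)) (h(p) = ((p*p)/(-15 + sqrt(p - 5)))*sqrt(p) = (p**2/(-15 + sqrt(-5 + p)))*sqrt(p) = p**(5/2)/(-15 + sqrt(-5 + p)))
237982/264610 - 193088/h(-649) = 237982/264610 - 193088*(-I*sqrt(649)*(-15 + sqrt(-5 - 649))/273359449) = 237982*(1/264610) - 193088*(-I*sqrt(649)*(-15 + sqrt(-654))/273359449) = 118991/132305 - 193088*(-I*sqrt(649)*(-15 + I*sqrt(654))/273359449) = 118991/132305 - (-193088)*I*sqrt(649)*(-15 + I*sqrt(654))/273359449 = 118991/132305 + 193088*I*sqrt(649)*(-15 + I*sqrt(654))/273359449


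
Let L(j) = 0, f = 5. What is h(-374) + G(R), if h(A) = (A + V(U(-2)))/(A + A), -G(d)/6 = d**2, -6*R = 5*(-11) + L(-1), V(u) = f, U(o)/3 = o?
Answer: -1130243/2244 ≈ -503.67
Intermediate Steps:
U(o) = 3*o
V(u) = 5
R = 55/6 (R = -(5*(-11) + 0)/6 = -(-55 + 0)/6 = -1/6*(-55) = 55/6 ≈ 9.1667)
G(d) = -6*d**2
h(A) = (5 + A)/(2*A) (h(A) = (A + 5)/(A + A) = (5 + A)/((2*A)) = (5 + A)*(1/(2*A)) = (5 + A)/(2*A))
h(-374) + G(R) = (1/2)*(5 - 374)/(-374) - 6*(55/6)**2 = (1/2)*(-1/374)*(-369) - 6*3025/36 = 369/748 - 3025/6 = -1130243/2244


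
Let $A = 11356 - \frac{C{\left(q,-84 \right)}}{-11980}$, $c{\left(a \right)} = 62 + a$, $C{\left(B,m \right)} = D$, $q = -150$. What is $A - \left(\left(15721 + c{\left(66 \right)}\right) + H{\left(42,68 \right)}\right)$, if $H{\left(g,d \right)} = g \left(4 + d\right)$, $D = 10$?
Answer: $- \frac{9005365}{1198} \approx -7517.0$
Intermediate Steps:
$C{\left(B,m \right)} = 10$
$A = \frac{13604489}{1198}$ ($A = 11356 - \frac{10}{-11980} = 11356 - 10 \left(- \frac{1}{11980}\right) = 11356 - - \frac{1}{1198} = 11356 + \frac{1}{1198} = \frac{13604489}{1198} \approx 11356.0$)
$A - \left(\left(15721 + c{\left(66 \right)}\right) + H{\left(42,68 \right)}\right) = \frac{13604489}{1198} - \left(\left(15721 + \left(62 + 66\right)\right) + 42 \left(4 + 68\right)\right) = \frac{13604489}{1198} - \left(\left(15721 + 128\right) + 42 \cdot 72\right) = \frac{13604489}{1198} - \left(15849 + 3024\right) = \frac{13604489}{1198} - 18873 = - \frac{9005365}{1198}$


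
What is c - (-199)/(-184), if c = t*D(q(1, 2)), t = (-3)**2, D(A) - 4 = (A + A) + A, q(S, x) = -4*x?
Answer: -33319/184 ≈ -181.08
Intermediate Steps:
D(A) = 4 + 3*A (D(A) = 4 + ((A + A) + A) = 4 + (2*A + A) = 4 + 3*A)
t = 9
c = -180 (c = 9*(4 + 3*(-4*2)) = 9*(4 + 3*(-8)) = 9*(4 - 24) = 9*(-20) = -180)
c - (-199)/(-184) = -180 - (-199)/(-184) = -180 - (-199)*(-1)/184 = -180 - 1*199/184 = -180 - 199/184 = -33319/184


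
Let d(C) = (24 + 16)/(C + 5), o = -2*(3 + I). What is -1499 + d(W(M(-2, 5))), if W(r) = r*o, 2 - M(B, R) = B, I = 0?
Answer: -28521/19 ≈ -1501.1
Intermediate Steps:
o = -6 (o = -2*(3 + 0) = -2*3 = -6)
M(B, R) = 2 - B
W(r) = -6*r (W(r) = r*(-6) = -6*r)
d(C) = 40/(5 + C)
-1499 + d(W(M(-2, 5))) = -1499 + 40/(5 - 6*(2 - 1*(-2))) = -1499 + 40/(5 - 6*(2 + 2)) = -1499 + 40/(5 - 6*4) = -1499 + 40/(5 - 24) = -1499 + 40/(-19) = -1499 + 40*(-1/19) = -1499 - 40/19 = -28521/19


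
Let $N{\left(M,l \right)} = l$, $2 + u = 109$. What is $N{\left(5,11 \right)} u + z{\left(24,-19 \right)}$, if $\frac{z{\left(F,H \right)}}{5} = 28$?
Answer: $1317$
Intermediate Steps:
$z{\left(F,H \right)} = 140$ ($z{\left(F,H \right)} = 5 \cdot 28 = 140$)
$u = 107$ ($u = -2 + 109 = 107$)
$N{\left(5,11 \right)} u + z{\left(24,-19 \right)} = 11 \cdot 107 + 140 = 1177 + 140 = 1317$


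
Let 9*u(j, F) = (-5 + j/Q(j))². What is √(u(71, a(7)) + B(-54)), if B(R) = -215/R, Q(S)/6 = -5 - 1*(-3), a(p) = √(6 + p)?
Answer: √22321/36 ≈ 4.1501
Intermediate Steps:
Q(S) = -12 (Q(S) = 6*(-5 - 1*(-3)) = 6*(-5 + 3) = 6*(-2) = -12)
u(j, F) = (-5 - j/12)²/9 (u(j, F) = (-5 + j/(-12))²/9 = (-5 + j*(-1/12))²/9 = (-5 - j/12)²/9)
√(u(71, a(7)) + B(-54)) = √((60 + 71)²/1296 - 215/(-54)) = √((1/1296)*131² - 215*(-1/54)) = √((1/1296)*17161 + 215/54) = √(17161/1296 + 215/54) = √(22321/1296) = √22321/36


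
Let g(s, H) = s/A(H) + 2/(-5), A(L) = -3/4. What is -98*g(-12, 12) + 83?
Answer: -7229/5 ≈ -1445.8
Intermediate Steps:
A(L) = -3/4 (A(L) = -3*1/4 = -3/4)
g(s, H) = -2/5 - 4*s/3 (g(s, H) = s/(-3/4) + 2/(-5) = s*(-4/3) + 2*(-1/5) = -4*s/3 - 2/5 = -2/5 - 4*s/3)
-98*g(-12, 12) + 83 = -98*(-2/5 - 4/3*(-12)) + 83 = -98*(-2/5 + 16) + 83 = -98*78/5 + 83 = -7644/5 + 83 = -7229/5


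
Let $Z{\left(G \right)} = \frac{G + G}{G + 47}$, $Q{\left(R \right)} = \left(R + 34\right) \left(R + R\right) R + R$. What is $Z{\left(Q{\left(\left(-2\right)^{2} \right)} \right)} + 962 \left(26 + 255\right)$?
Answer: $\frac{342500414}{1267} \approx 2.7032 \cdot 10^{5}$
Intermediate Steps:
$Q{\left(R \right)} = R + 2 R^{2} \left(34 + R\right)$ ($Q{\left(R \right)} = \left(34 + R\right) 2 R R + R = 2 R \left(34 + R\right) R + R = 2 R^{2} \left(34 + R\right) + R = R + 2 R^{2} \left(34 + R\right)$)
$Z{\left(G \right)} = \frac{2 G}{47 + G}$
$Z{\left(Q{\left(\left(-2\right)^{2} \right)} \right)} + 962 \left(26 + 255\right) = \frac{2 \left(-2\right)^{2} \left(1 + 2 \left(\left(-2\right)^{2}\right)^{2} + 68 \left(-2\right)^{2}\right)}{47 + \left(-2\right)^{2} \left(1 + 2 \left(\left(-2\right)^{2}\right)^{2} + 68 \left(-2\right)^{2}\right)} + 962 \left(26 + 255\right) = \frac{2 \cdot 4 \left(1 + 2 \cdot 4^{2} + 68 \cdot 4\right)}{47 + 4 \left(1 + 2 \cdot 4^{2} + 68 \cdot 4\right)} + 962 \cdot 281 = \frac{2 \cdot 4 \left(1 + 2 \cdot 16 + 272\right)}{47 + 4 \left(1 + 2 \cdot 16 + 272\right)} + 270322 = \frac{2 \cdot 4 \left(1 + 32 + 272\right)}{47 + 4 \left(1 + 32 + 272\right)} + 270322 = \frac{2 \cdot 4 \cdot 305}{47 + 4 \cdot 305} + 270322 = 2 \cdot 1220 \frac{1}{47 + 1220} + 270322 = 2 \cdot 1220 \cdot \frac{1}{1267} + 270322 = \frac{2440}{1267} + 270322 = \frac{342500414}{1267}$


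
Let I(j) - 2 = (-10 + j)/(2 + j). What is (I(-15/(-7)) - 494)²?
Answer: 205148329/841 ≈ 2.4393e+5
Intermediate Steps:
I(j) = 2 + (-10 + j)/(2 + j)
(I(-15/(-7)) - 494)² = (3*(-2 - 15/(-7))/(2 - 15/(-7)) - 494)² = (3*(-2 - 15*(-⅐))/(2 - 15*(-⅐)) - 494)² = (3*(-2 + 15/7)/(2 + 15/7) - 494)² = (3*(⅐)/(29/7) - 494)² = (3*(7/29)*(⅐) - 494)² = (3/29 - 494)² = (-14323/29)² = 205148329/841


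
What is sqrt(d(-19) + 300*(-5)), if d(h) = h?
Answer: 7*I*sqrt(31) ≈ 38.974*I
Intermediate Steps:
sqrt(d(-19) + 300*(-5)) = sqrt(-19 + 300*(-5)) = sqrt(-19 - 1500) = sqrt(-1519) = 7*I*sqrt(31)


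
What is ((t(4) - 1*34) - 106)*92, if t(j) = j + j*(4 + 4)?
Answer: -9568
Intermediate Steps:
t(j) = 9*j (t(j) = j + j*8 = j + 8*j = 9*j)
((t(4) - 1*34) - 106)*92 = ((9*4 - 1*34) - 106)*92 = ((36 - 34) - 106)*92 = (2 - 106)*92 = -104*92 = -9568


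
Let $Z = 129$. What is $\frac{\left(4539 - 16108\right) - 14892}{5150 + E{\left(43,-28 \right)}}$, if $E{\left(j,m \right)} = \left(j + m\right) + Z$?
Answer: $- \frac{26461}{5294} \approx -4.9983$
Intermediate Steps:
$E{\left(j,m \right)} = 129 + j + m$ ($E{\left(j,m \right)} = \left(j + m\right) + 129 = 129 + j + m$)
$\frac{\left(4539 - 16108\right) - 14892}{5150 + E{\left(43,-28 \right)}} = \frac{\left(4539 - 16108\right) - 14892}{5150 + \left(129 + 43 - 28\right)} = \frac{-11569 - 14892}{5150 + 144} = - \frac{26461}{5294}$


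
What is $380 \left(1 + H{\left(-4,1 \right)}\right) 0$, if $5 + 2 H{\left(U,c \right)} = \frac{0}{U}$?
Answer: $0$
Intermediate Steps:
$H{\left(U,c \right)} = - \frac{5}{2}$ ($H{\left(U,c \right)} = - \frac{5}{2} + \frac{0 \frac{1}{U}}{2} = - \frac{5}{2} + \frac{1}{2} \cdot 0 = - \frac{5}{2} + 0 = - \frac{5}{2}$)
$380 \left(1 + H{\left(-4,1 \right)}\right) 0 = 380 \left(1 - \frac{5}{2}\right) 0 = 380 \left(\left(- \frac{3}{2}\right) 0\right) = 380 \cdot 0 = 0$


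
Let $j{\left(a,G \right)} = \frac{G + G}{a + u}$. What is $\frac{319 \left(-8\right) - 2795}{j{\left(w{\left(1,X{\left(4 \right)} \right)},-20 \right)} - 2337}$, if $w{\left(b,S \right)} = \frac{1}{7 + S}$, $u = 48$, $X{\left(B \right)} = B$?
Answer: $\frac{2828563}{1236713} \approx 2.2872$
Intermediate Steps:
$j{\left(a,G \right)} = \frac{2 G}{48 + a}$ ($j{\left(a,G \right)} = \frac{G + G}{a + 48} = \frac{2 G}{48 + a}$)
$\frac{319 \left(-8\right) - 2795}{j{\left(w{\left(1,X{\left(4 \right)} \right)},-20 \right)} - 2337} = \frac{319 \left(-8\right) - 2795}{2 \left(-20\right) \frac{1}{48 + \frac{1}{7 + 4}} - 2337} = \frac{-2552 - 2795}{2 \left(-20\right) \frac{1}{48 + \frac{1}{11}} - 2337} = - \frac{5347}{2 \left(-20\right) \frac{1}{48 + \frac{1}{11}} - 2337} = - \frac{5347}{2 \left(-20\right) \frac{1}{\frac{529}{11}} - 2337} = - \frac{5347}{2 \left(-20\right) \frac{11}{529} - 2337} = - \frac{5347}{- \frac{440}{529} - 2337} = - \frac{5347}{- \frac{1236713}{529}} = \left(-5347\right) \left(- \frac{529}{1236713}\right) = \frac{2828563}{1236713}$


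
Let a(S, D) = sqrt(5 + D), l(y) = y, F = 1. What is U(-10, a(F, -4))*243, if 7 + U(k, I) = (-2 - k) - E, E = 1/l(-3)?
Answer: 324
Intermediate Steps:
E = -1/3 (E = 1/(-3) = 1*(-1/3) = -1/3 ≈ -0.33333)
U(k, I) = -26/3 - k (U(k, I) = -7 + ((-2 - k) - 1*(-1/3)) = -7 + ((-2 - k) + 1/3) = -7 + (-5/3 - k) = -26/3 - k)
U(-10, a(F, -4))*243 = (-26/3 - 1*(-10))*243 = (-26/3 + 10)*243 = (4/3)*243 = 324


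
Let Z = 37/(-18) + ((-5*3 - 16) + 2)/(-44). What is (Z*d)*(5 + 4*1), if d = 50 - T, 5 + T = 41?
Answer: -3871/22 ≈ -175.95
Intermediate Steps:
T = 36 (T = -5 + 41 = 36)
d = 14 (d = 50 - 1*36 = 50 - 36 = 14)
Z = -553/396 (Z = 37*(-1/18) + ((-15 - 16) + 2)*(-1/44) = -37/18 + (-31 + 2)*(-1/44) = -37/18 - 29*(-1/44) = -37/18 + 29/44 = -553/396 ≈ -1.3965)
(Z*d)*(5 + 4*1) = (-553/396*14)*(5 + 4*1) = -3871*(5 + 4)/198 = -3871/198*9 = -3871/22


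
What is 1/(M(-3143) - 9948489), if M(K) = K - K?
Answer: -1/9948489 ≈ -1.0052e-7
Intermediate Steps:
M(K) = 0
1/(M(-3143) - 9948489) = 1/(0 - 9948489) = 1/(-9948489) = -1/9948489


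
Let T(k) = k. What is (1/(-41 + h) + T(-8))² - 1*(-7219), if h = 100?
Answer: 25351180/3481 ≈ 7282.7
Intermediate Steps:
(1/(-41 + h) + T(-8))² - 1*(-7219) = (1/(-41 + 100) - 8)² - 1*(-7219) = (1/59 - 8)² + 7219 = (-471/59)² + 7219 = 221841/3481 + 7219 = 25351180/3481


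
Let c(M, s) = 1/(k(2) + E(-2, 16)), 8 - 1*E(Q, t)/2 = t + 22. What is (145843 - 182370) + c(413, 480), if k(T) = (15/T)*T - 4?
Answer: -1789824/49 ≈ -36527.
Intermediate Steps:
E(Q, t) = -28 - 2*t (E(Q, t) = 16 - 2*(t + 22) = 16 - 2*(22 + t) = 16 + (-44 - 2*t) = -28 - 2*t)
k(T) = 11 (k(T) = 15 - 4 = 11)
c(M, s) = -1/49 (c(M, s) = 1/(11 + (-28 - 2*16)) = 1/(11 + (-28 - 32)) = 1/(11 - 60) = 1/(-49) = -1/49)
(145843 - 182370) + c(413, 480) = (145843 - 182370) - 1/49 = -36527 - 1/49 = -1789824/49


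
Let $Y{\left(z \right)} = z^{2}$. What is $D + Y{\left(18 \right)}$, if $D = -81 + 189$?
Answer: $432$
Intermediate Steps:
$D = 108$
$D + Y{\left(18 \right)} = 108 + 18^{2} = 108 + 324 = 432$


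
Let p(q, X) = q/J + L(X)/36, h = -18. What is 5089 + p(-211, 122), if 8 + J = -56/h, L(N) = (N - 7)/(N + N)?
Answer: 495891005/96624 ≈ 5132.2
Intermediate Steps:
L(N) = (-7 + N)/(2*N) (L(N) = (-7 + N)/((2*N)) = (-7 + N)*(1/(2*N)) = (-7 + N)/(2*N))
J = -44/9 (J = -8 - 56/(-18) = -8 - 56*(-1/18) = -8 + 28/9 = -44/9 ≈ -4.8889)
p(q, X) = -9*q/44 + (-7 + X)/(72*X) (p(q, X) = q/(-44/9) + ((-7 + X)/(2*X))/36 = q*(-9/44) + ((-7 + X)/(2*X))*(1/36) = -9*q/44 + (-7 + X)/(72*X))
5089 + p(-211, 122) = 5089 + (1/792)*(-77 + 11*122 - 162*122*(-211))/122 = 5089 + (1/792)*(1/122)*(-77 + 1342 + 4170204) = 5089 + (1/792)*(1/122)*4171469 = 5089 + 4171469/96624 = 495891005/96624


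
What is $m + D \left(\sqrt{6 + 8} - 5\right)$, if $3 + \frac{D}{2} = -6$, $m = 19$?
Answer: $109 - 18 \sqrt{14} \approx 41.65$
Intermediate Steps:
$D = -18$ ($D = -6 + 2 \left(-6\right) = -6 - 12 = -18$)
$m + D \left(\sqrt{6 + 8} - 5\right) = 19 - 18 \left(\sqrt{6 + 8} - 5\right) = 19 - 18 \left(\sqrt{14} - 5\right) = 19 - 18 \left(-5 + \sqrt{14}\right) = 19 + \left(90 - 18 \sqrt{14}\right) = 109 - 18 \sqrt{14}$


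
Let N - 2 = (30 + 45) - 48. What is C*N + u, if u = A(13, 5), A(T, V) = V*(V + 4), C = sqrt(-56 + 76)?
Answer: 45 + 58*sqrt(5) ≈ 174.69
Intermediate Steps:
C = 2*sqrt(5) (C = sqrt(20) = 2*sqrt(5) ≈ 4.4721)
A(T, V) = V*(4 + V)
N = 29 (N = 2 + ((30 + 45) - 48) = 2 + (75 - 48) = 2 + 27 = 29)
u = 45 (u = 5*(4 + 5) = 5*9 = 45)
C*N + u = (2*sqrt(5))*29 + 45 = 58*sqrt(5) + 45 = 45 + 58*sqrt(5)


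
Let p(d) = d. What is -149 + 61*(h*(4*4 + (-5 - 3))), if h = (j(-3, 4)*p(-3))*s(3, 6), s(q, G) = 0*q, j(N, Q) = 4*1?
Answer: -149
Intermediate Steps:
j(N, Q) = 4
s(q, G) = 0
h = 0 (h = (4*(-3))*0 = -12*0 = 0)
-149 + 61*(h*(4*4 + (-5 - 3))) = -149 + 61*(0*(4*4 + (-5 - 3))) = -149 + 61*(0*(16 - 8)) = -149 + 61*(0*8) = -149 + 61*0 = -149 + 0 = -149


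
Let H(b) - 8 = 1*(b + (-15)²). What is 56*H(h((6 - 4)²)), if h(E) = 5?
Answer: 13328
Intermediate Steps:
H(b) = 233 + b (H(b) = 8 + 1*(b + (-15)²) = 8 + 1*(b + 225) = 8 + 1*(225 + b) = 8 + (225 + b) = 233 + b)
56*H(h((6 - 4)²)) = 56*(233 + 5) = 56*238 = 13328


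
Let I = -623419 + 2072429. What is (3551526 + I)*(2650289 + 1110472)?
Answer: 18805820767896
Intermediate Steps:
I = 1449010
(3551526 + I)*(2650289 + 1110472) = (3551526 + 1449010)*(2650289 + 1110472) = 5000536*3760761 = 18805820767896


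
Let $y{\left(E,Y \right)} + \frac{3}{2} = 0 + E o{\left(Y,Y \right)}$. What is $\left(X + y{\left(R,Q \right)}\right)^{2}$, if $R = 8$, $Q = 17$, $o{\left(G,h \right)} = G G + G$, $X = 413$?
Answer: $\frac{32706961}{4} \approx 8.1767 \cdot 10^{6}$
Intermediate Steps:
$o{\left(G,h \right)} = G + G^{2}$ ($o{\left(G,h \right)} = G^{2} + G = G + G^{2}$)
$y{\left(E,Y \right)} = - \frac{3}{2} + E Y \left(1 + Y\right)$ ($y{\left(E,Y \right)} = - \frac{3}{2} + \left(0 + E Y \left(1 + Y\right)\right) = - \frac{3}{2} + E Y \left(1 + Y\right)$)
$\left(X + y{\left(R,Q \right)}\right)^{2} = \left(413 - \left(\frac{3}{2} - 136 \left(1 + 17\right)\right)\right)^{2} = \left(413 - \left(\frac{3}{2} - 2448\right)\right)^{2} = \left(413 + \left(- \frac{3}{2} + 2448\right)\right)^{2} = \left(413 + \frac{4893}{2}\right)^{2} = \left(\frac{5719}{2}\right)^{2} = \frac{32706961}{4}$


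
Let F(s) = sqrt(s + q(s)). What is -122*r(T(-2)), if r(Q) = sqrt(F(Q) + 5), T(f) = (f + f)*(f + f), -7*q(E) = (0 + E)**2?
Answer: -122*sqrt(245 + 84*I*sqrt(7))/7 ≈ -295.72 - 114.14*I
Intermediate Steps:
q(E) = -E**2/7 (q(E) = -(0 + E)**2/7 = -E**2/7)
F(s) = sqrt(s - s**2/7)
T(f) = 4*f**2 (T(f) = (2*f)*(2*f) = 4*f**2)
r(Q) = sqrt(5 + sqrt(7)*sqrt(Q*(7 - Q))/7) (r(Q) = sqrt(sqrt(7)*sqrt(Q*(7 - Q))/7 + 5) = sqrt(5 + sqrt(7)*sqrt(Q*(7 - Q))/7))
-122*r(T(-2)) = -122*sqrt(245 + 7*sqrt(7)*sqrt((4*(-2)**2)*(7 - 4*(-2)**2)))/7 = -122*sqrt(245 + 7*sqrt(7)*sqrt((4*4)*(7 - 4*4)))/7 = -122*sqrt(245 + 7*sqrt(7)*sqrt(16*(7 - 1*16)))/7 = -122*sqrt(245 + 7*sqrt(7)*sqrt(16*(7 - 16)))/7 = -122*sqrt(245 + 7*sqrt(7)*sqrt(16*(-9)))/7 = -122*sqrt(245 + 7*sqrt(7)*sqrt(-144))/7 = -122*sqrt(245 + 7*sqrt(7)*(12*I))/7 = -122*sqrt(245 + 84*I*sqrt(7))/7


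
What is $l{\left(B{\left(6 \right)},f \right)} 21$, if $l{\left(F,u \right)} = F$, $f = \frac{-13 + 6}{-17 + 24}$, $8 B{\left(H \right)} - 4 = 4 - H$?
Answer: $\frac{21}{4} \approx 5.25$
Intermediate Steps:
$B{\left(H \right)} = 1 - \frac{H}{8}$ ($B{\left(H \right)} = \frac{1}{2} + \frac{4 - H}{8} = \frac{1}{2} - \left(- \frac{1}{2} + \frac{H}{8}\right) = 1 - \frac{H}{8}$)
$f = -1$ ($f = - \frac{7}{7} = \left(-7\right) \frac{1}{7} = -1$)
$l{\left(B{\left(6 \right)},f \right)} 21 = \left(1 - \frac{3}{4}\right) 21 = \frac{1}{4} \cdot 21 = \frac{21}{4}$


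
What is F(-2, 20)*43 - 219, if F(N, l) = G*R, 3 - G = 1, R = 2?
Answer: -47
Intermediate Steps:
G = 2 (G = 3 - 1*1 = 3 - 1 = 2)
F(N, l) = 4 (F(N, l) = 2*2 = 4)
F(-2, 20)*43 - 219 = 4*43 - 219 = 172 - 219 = -47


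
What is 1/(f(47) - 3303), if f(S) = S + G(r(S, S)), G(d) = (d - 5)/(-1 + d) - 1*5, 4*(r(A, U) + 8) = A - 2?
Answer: -9/29356 ≈ -0.00030658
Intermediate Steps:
r(A, U) = -17/2 + A/4 (r(A, U) = -8 + (A - 2)/4 = -8 + (-2 + A)/4 = -8 + (-1/2 + A/4) = -17/2 + A/4)
G(d) = -5 + (-5 + d)/(-1 + d) (G(d) = (-5 + d)/(-1 + d) - 5 = -5 + (-5 + d)/(-1 + d))
f(S) = S - 4*(-17/2 + S/4)/(-19/2 + S/4) (f(S) = S - 4*(-17/2 + S/4)/(-1 + (-17/2 + S/4)) = S - 4*(-17/2 + S/4)/(-19/2 + S/4))
1/(f(47) - 3303) = 1/((136 + 47**2 - 42*47)/(-38 + 47) - 3303) = 1/((136 + 2209 - 1974)/9 - 3303) = 1/((1/9)*371 - 3303) = 1/(371/9 - 3303) = 1/(-29356/9) = -9/29356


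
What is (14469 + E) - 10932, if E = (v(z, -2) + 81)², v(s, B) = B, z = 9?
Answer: 9778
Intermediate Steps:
E = 6241 (E = (-2 + 81)² = 79² = 6241)
(14469 + E) - 10932 = (14469 + 6241) - 10932 = 20710 - 10932 = 9778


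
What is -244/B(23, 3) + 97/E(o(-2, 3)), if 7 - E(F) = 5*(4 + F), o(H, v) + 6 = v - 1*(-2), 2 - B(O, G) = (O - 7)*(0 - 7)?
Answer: -6505/456 ≈ -14.265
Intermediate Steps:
B(O, G) = -47 + 7*O (B(O, G) = 2 - (O - 7)*(0 - 7) = 2 - (-7 + O)*(-7) = 2 - (49 - 7*O) = 2 + (-49 + 7*O) = -47 + 7*O)
o(H, v) = -4 + v (o(H, v) = -6 + (v - 1*(-2)) = -6 + (v + 2) = -6 + (2 + v) = -4 + v)
E(F) = -13 - 5*F (E(F) = 7 - 5*(4 + F) = 7 - (20 + 5*F) = 7 + (-20 - 5*F) = -13 - 5*F)
-244/B(23, 3) + 97/E(o(-2, 3)) = -244/(-47 + 7*23) + 97/(-13 - 5*(-4 + 3)) = -244/(-47 + 161) + 97/(-13 - 5*(-1)) = -244/114 + 97/(-13 + 5) = -244*1/114 + 97/(-8) = -122/57 + 97*(-1/8) = -122/57 - 97/8 = -6505/456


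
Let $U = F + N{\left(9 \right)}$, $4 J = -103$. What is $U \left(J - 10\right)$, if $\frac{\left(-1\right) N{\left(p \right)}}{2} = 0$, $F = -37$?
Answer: $\frac{5291}{4} \approx 1322.8$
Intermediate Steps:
$J = - \frac{103}{4}$ ($J = \frac{1}{4} \left(-103\right) = - \frac{103}{4} \approx -25.75$)
$N{\left(p \right)} = 0$ ($N{\left(p \right)} = \left(-2\right) 0 = 0$)
$U = -37$ ($U = -37 + 0 = -37$)
$U \left(J - 10\right) = - 37 \left(- \frac{103}{4} - 10\right) = \left(-37\right) \left(- \frac{143}{4}\right) = \frac{5291}{4}$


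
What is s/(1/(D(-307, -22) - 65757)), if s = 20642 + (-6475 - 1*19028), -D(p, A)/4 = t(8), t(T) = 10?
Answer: 319839217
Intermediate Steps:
D(p, A) = -40 (D(p, A) = -4*10 = -40)
s = -4861 (s = 20642 + (-6475 - 19028) = 20642 - 25503 = -4861)
s/(1/(D(-307, -22) - 65757)) = -4861/(1/(-40 - 65757)) = -4861/(1/(-65797)) = -4861/(-1/65797) = -4861*(-65797) = 319839217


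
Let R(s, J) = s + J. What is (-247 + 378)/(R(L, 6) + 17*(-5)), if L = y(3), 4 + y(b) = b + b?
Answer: -131/77 ≈ -1.7013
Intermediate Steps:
y(b) = -4 + 2*b (y(b) = -4 + (b + b) = -4 + 2*b)
L = 2 (L = -4 + 2*3 = -4 + 6 = 2)
R(s, J) = J + s
(-247 + 378)/(R(L, 6) + 17*(-5)) = (-247 + 378)/((6 + 2) + 17*(-5)) = 131/(8 - 85) = 131/(-77) = 131*(-1/77) = -131/77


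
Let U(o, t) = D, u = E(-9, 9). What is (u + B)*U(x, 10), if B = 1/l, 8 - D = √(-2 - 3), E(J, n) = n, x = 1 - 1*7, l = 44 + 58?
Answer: 3676/51 - 919*I*√5/102 ≈ 72.078 - 20.147*I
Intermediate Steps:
l = 102
x = -6 (x = 1 - 7 = -6)
u = 9
D = 8 - I*√5 (D = 8 - √(-2 - 3) = 8 - √(-5) = 8 - I*√5 ≈ 8.0 - 2.2361*I)
B = 1/102 ≈ 0.0098039
U(o, t) = 8 - I*√5
(u + B)*U(x, 10) = (9 + 1/102)*(8 - I*√5) = 919*(8 - I*√5)/102 = 3676/51 - 919*I*√5/102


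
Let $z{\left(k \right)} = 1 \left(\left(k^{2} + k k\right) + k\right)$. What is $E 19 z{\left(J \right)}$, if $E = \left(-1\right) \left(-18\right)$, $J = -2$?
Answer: $2052$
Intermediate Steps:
$z{\left(k \right)} = k + 2 k^{2}$ ($z{\left(k \right)} = 1 \left(\left(k^{2} + k^{2}\right) + k\right) = 1 \left(2 k^{2} + k\right) = 1 \left(k + 2 k^{2}\right) = k + 2 k^{2}$)
$E = 18$
$E 19 z{\left(J \right)} = 18 \cdot 19 \left(- 2 \left(1 + 2 \left(-2\right)\right)\right) = 342 \left(- 2 \left(1 - 4\right)\right) = 342 \left(\left(-2\right) \left(-3\right)\right) = 342 \cdot 6 = 2052$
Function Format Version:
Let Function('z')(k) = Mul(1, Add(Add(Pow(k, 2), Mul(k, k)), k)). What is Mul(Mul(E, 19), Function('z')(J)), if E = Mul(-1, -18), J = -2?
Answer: 2052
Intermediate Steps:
Function('z')(k) = Add(k, Mul(2, Pow(k, 2))) (Function('z')(k) = Mul(1, Add(Add(Pow(k, 2), Pow(k, 2)), k)) = Mul(1, Add(Mul(2, Pow(k, 2)), k)) = Mul(1, Add(k, Mul(2, Pow(k, 2)))) = Add(k, Mul(2, Pow(k, 2))))
E = 18
Mul(Mul(E, 19), Function('z')(J)) = Mul(Mul(18, 19), Mul(-2, Add(1, Mul(2, -2)))) = Mul(342, Mul(-2, Add(1, -4))) = Mul(342, Mul(-2, -3)) = Mul(342, 6) = 2052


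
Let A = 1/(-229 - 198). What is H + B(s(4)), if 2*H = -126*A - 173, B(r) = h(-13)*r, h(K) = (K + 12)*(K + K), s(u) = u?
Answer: 2153/122 ≈ 17.648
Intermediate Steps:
h(K) = 2*K*(12 + K) (h(K) = (12 + K)*(2*K) = 2*K*(12 + K))
A = -1/427 (A = 1/(-427) = -1/427 ≈ -0.0023419)
B(r) = 26*r (B(r) = (2*(-13)*(12 - 13))*r = (2*(-13)*(-1))*r = 26*r)
H = -10535/122 (H = (-126*(-1/427) - 173)/2 = (18/61 - 173)/2 = (½)*(-10535/61) = -10535/122 ≈ -86.352)
H + B(s(4)) = -10535/122 + 26*4 = -10535/122 + 104 = 2153/122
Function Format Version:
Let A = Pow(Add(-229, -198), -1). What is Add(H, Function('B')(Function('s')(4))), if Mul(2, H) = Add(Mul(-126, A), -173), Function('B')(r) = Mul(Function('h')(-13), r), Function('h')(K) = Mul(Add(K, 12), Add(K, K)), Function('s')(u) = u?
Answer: Rational(2153, 122) ≈ 17.648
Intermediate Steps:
Function('h')(K) = Mul(2, K, Add(12, K)) (Function('h')(K) = Mul(Add(12, K), Mul(2, K)) = Mul(2, K, Add(12, K)))
A = Rational(-1, 427) (A = Pow(-427, -1) = Rational(-1, 427) ≈ -0.0023419)
Function('B')(r) = Mul(26, r) (Function('B')(r) = Mul(Mul(2, -13, Add(12, -13)), r) = Mul(Mul(2, -13, -1), r) = Mul(26, r))
H = Rational(-10535, 122) (H = Mul(Rational(1, 2), Add(Mul(-126, Rational(-1, 427)), -173)) = Mul(Rational(1, 2), Add(Rational(18, 61), -173)) = Mul(Rational(1, 2), Rational(-10535, 61)) = Rational(-10535, 122) ≈ -86.352)
Add(H, Function('B')(Function('s')(4))) = Add(Rational(-10535, 122), Mul(26, 4)) = Add(Rational(-10535, 122), 104) = Rational(2153, 122)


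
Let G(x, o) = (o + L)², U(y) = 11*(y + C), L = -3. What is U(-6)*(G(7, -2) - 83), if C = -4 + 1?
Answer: 5742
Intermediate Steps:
C = -3
U(y) = -33 + 11*y (U(y) = 11*(y - 3) = 11*(-3 + y) = -33 + 11*y)
G(x, o) = (-3 + o)² (G(x, o) = (o - 3)² = (-3 + o)²)
U(-6)*(G(7, -2) - 83) = (-33 + 11*(-6))*((-3 - 2)² - 83) = (-33 - 66)*((-5)² - 83) = -99*(25 - 83) = -99*(-58) = 5742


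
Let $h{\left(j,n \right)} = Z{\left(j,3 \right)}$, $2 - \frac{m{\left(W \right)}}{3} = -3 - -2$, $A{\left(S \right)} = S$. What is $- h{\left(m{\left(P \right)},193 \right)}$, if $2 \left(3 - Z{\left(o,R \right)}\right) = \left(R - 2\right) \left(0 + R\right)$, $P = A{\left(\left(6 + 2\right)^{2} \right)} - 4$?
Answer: $- \frac{3}{2} \approx -1.5$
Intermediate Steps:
$P = 60$ ($P = \left(6 + 2\right)^{2} - 4 = 8^{2} - 4 = 64 - 4 = 60$)
$Z{\left(o,R \right)} = 3 - \frac{R \left(-2 + R\right)}{2}$ ($Z{\left(o,R \right)} = 3 - \frac{\left(R - 2\right) \left(0 + R\right)}{2} = 3 - \frac{\left(-2 + R\right) R}{2} = 3 - \frac{R \left(-2 + R\right)}{2}$)
$m{\left(W \right)} = 9$ ($m{\left(W \right)} = 6 - 3 \left(-3 - -2\right) = 6 - 3 \left(-3 + 2\right) = 6 - -3 = 6 + 3 = 9$)
$h{\left(j,n \right)} = \frac{3}{2}$ ($h{\left(j,n \right)} = 3 + 3 - \frac{3^{2}}{2} = 3 + 3 - \frac{9}{2} = \frac{3}{2}$)
$- h{\left(m{\left(P \right)},193 \right)} = \left(-1\right) \frac{3}{2} = - \frac{3}{2}$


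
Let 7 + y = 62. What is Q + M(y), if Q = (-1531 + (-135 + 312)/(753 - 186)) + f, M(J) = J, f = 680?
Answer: -150385/189 ≈ -795.69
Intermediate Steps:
y = 55 (y = -7 + 62 = 55)
Q = -160780/189 (Q = (-1531 + (-135 + 312)/(753 - 186)) + 680 = (-1531 + 177/567) + 680 = (-1531 + 177*(1/567)) + 680 = (-1531 + 59/189) + 680 = -289300/189 + 680 = -160780/189 ≈ -850.69)
Q + M(y) = -160780/189 + 55 = -150385/189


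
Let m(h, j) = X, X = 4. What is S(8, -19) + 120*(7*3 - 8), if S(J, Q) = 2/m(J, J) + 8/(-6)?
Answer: 9355/6 ≈ 1559.2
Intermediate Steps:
m(h, j) = 4
S(J, Q) = -⅚ (S(J, Q) = 2/4 + 8/(-6) = 2*(¼) + 8*(-⅙) = ½ - 4/3 = -⅚)
S(8, -19) + 120*(7*3 - 8) = -⅚ + 120*(7*3 - 8) = -⅚ + 120*(21 - 8) = -⅚ + 120*13 = -⅚ + 1560 = 9355/6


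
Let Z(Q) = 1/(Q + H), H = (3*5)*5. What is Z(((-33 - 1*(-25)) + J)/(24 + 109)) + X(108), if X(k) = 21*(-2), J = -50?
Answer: -416381/9917 ≈ -41.987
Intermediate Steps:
X(k) = -42
H = 75 (H = 15*5 = 75)
Z(Q) = 1/(75 + Q) (Z(Q) = 1/(Q + 75) = 1/(75 + Q))
Z(((-33 - 1*(-25)) + J)/(24 + 109)) + X(108) = 1/(75 + ((-33 - 1*(-25)) - 50)/(24 + 109)) - 42 = 1/(75 + ((-33 + 25) - 50)/133) - 42 = 1/(75 + (-8 - 50)*(1/133)) - 42 = 1/(75 - 58*1/133) - 42 = 1/(75 - 58/133) - 42 = 1/(9917/133) - 42 = 133/9917 - 42 = -416381/9917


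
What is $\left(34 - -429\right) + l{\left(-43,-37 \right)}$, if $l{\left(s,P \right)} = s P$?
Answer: $2054$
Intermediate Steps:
$l{\left(s,P \right)} = P s$
$\left(34 - -429\right) + l{\left(-43,-37 \right)} = \left(34 - -429\right) - -1591 = \left(34 + 429\right) + 1591 = 463 + 1591 = 2054$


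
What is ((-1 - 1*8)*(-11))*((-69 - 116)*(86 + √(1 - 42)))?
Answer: -1575090 - 18315*I*√41 ≈ -1.5751e+6 - 1.1727e+5*I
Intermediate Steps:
((-1 - 1*8)*(-11))*((-69 - 116)*(86 + √(1 - 42))) = ((-1 - 8)*(-11))*(-185*(86 + √(-41))) = (-9*(-11))*(-185*(86 + I*√41)) = 99*(-15910 - 185*I*√41) = -1575090 - 18315*I*√41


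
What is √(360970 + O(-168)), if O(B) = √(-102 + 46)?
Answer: √(360970 + 2*I*√14) ≈ 600.81 + 0.006*I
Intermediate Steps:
O(B) = 2*I*√14 (O(B) = √(-56) = 2*I*√14)
√(360970 + O(-168)) = √(360970 + 2*I*√14)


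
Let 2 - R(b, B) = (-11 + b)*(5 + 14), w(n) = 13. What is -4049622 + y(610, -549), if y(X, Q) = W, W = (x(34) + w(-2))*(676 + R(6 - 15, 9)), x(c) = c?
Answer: -3999896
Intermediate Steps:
R(b, B) = 211 - 19*b (R(b, B) = 2 - (-11 + b)*(5 + 14) = 2 - (-11 + b)*19 = 2 - (-209 + 19*b) = 2 + (209 - 19*b) = 211 - 19*b)
W = 49726 (W = (34 + 13)*(676 + (211 - 19*(6 - 15))) = 47*(676 + (211 - 19*(-9))) = 47*(676 + (211 + 171)) = 47*(676 + 382) = 47*1058 = 49726)
y(X, Q) = 49726
-4049622 + y(610, -549) = -4049622 + 49726 = -3999896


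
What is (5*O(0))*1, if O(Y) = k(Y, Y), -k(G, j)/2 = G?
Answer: 0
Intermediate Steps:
k(G, j) = -2*G
O(Y) = -2*Y
(5*O(0))*1 = (5*(-2*0))*1 = (5*0)*1 = 0*1 = 0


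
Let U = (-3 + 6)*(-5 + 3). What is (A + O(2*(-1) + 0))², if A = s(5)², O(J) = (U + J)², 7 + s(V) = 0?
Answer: 12769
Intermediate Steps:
U = -6 (U = 3*(-2) = -6)
s(V) = -7 (s(V) = -7 + 0 = -7)
O(J) = (-6 + J)²
A = 49 (A = (-7)² = 49)
(A + O(2*(-1) + 0))² = (49 + (-6 + (2*(-1) + 0))²)² = (49 + (-6 + (-2 + 0))²)² = (49 + (-6 - 2)²)² = (49 + (-8)²)² = (49 + 64)² = 113² = 12769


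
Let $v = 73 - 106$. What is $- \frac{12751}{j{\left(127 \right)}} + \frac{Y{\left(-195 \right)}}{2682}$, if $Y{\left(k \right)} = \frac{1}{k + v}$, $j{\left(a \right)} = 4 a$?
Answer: $- \frac{1949296501}{77659992} \approx -25.1$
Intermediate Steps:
$v = -33$
$Y{\left(k \right)} = \frac{1}{-33 + k}$ ($Y{\left(k \right)} = \frac{1}{k - 33} = \frac{1}{-33 + k}$)
$- \frac{12751}{j{\left(127 \right)}} + \frac{Y{\left(-195 \right)}}{2682} = - \frac{12751}{4 \cdot 127} + \frac{1}{\left(-33 - 195\right) 2682} = - \frac{12751}{508} + \frac{1}{-228} \cdot \frac{1}{2682} = \left(-12751\right) \frac{1}{508} - \frac{1}{611496} = - \frac{12751}{508} - \frac{1}{611496} = - \frac{1949296501}{77659992}$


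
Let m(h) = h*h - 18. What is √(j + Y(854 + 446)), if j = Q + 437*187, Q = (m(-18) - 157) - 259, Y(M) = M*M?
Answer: √1771609 ≈ 1331.0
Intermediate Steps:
m(h) = -18 + h² (m(h) = h² - 18 = -18 + h²)
Y(M) = M²
Q = -110 (Q = ((-18 + (-18)²) - 157) - 259 = ((-18 + 324) - 157) - 259 = (306 - 157) - 259 = 149 - 259 = -110)
j = 81609 (j = -110 + 437*187 = -110 + 81719 = 81609)
√(j + Y(854 + 446)) = √(81609 + (854 + 446)²) = √(81609 + 1300²) = √(81609 + 1690000) = √1771609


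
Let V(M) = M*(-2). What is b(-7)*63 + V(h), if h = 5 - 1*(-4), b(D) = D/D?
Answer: 45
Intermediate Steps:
b(D) = 1
h = 9 (h = 5 + 4 = 9)
V(M) = -2*M
b(-7)*63 + V(h) = 1*63 - 2*9 = 63 - 18 = 45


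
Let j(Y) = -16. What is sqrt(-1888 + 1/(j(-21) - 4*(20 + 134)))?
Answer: I*sqrt(188528286)/316 ≈ 43.451*I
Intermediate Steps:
sqrt(-1888 + 1/(j(-21) - 4*(20 + 134))) = sqrt(-1888 + 1/(-16 - 4*(20 + 134))) = sqrt(-1888 + 1/(-16 - 4*154)) = sqrt(-1888 + 1/(-16 - 616)) = sqrt(-1888 + 1/(-632)) = sqrt(-1888 - 1/632) = sqrt(-1193217/632) = I*sqrt(188528286)/316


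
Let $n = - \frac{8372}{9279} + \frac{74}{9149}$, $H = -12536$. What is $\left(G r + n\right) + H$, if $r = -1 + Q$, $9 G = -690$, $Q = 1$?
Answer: $- \frac{1064301714838}{84893571} \approx -12537.0$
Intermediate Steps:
$G = - \frac{230}{3}$ ($G = \frac{1}{9} \left(-690\right) = - \frac{230}{3} \approx -76.667$)
$n = - \frac{75908782}{84893571}$ ($n = \left(-8372\right) \frac{1}{9279} + 74 \cdot \frac{1}{9149} = - \frac{8372}{9279} + \frac{74}{9149} = - \frac{75908782}{84893571} \approx -0.89416$)
$r = 0$ ($r = -1 + 1 = 0$)
$\left(G r + n\right) + H = \left(\left(- \frac{230}{3}\right) 0 - \frac{75908782}{84893571}\right) - 12536 = \left(0 - \frac{75908782}{84893571}\right) - 12536 = - \frac{75908782}{84893571} - 12536 = - \frac{1064301714838}{84893571}$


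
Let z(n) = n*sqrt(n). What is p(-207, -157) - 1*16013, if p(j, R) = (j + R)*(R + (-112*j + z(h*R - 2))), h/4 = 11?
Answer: -8397841 + 2515240*I*sqrt(6910) ≈ -8.3978e+6 + 2.0908e+8*I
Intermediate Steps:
h = 44 (h = 4*11 = 44)
z(n) = n**(3/2)
p(j, R) = (R + j)*(R + (-2 + 44*R)**(3/2) - 112*j) (p(j, R) = (j + R)*(R + (-112*j + (44*R - 2)**(3/2))) = (R + j)*(R + (-112*j + (-2 + 44*R)**(3/2))) = (R + j)*(R + ((-2 + 44*R)**(3/2) - 112*j)) = (R + j)*(R + (-2 + 44*R)**(3/2) - 112*j))
p(-207, -157) - 1*16013 = ((-157)**2 - 112*(-207)**2 - 111*(-157)*(-207) + 2*(-157)*sqrt(2)*(-1 + 22*(-157))**(3/2) + 2*(-207)*sqrt(2)*(-1 + 22*(-157))**(3/2)) - 1*16013 = (24649 - 112*42849 - 3607389 + 2*(-157)*sqrt(2)*(-1 - 3454)**(3/2) + 2*(-207)*sqrt(2)*(-1 - 3454)**(3/2)) - 16013 = (24649 - 4799088 - 3607389 + 2*(-157)*sqrt(2)*(-3455)**(3/2) + 2*(-207)*sqrt(2)*(-3455)**(3/2)) - 16013 = (24649 - 4799088 - 3607389 + 2*(-157)*sqrt(2)*(-3455*I*sqrt(3455)) + 2*(-207)*sqrt(2)*(-3455*I*sqrt(3455))) - 16013 = (24649 - 4799088 - 3607389 + 1084870*I*sqrt(6910) + 1430370*I*sqrt(6910)) - 16013 = (-8381828 + 2515240*I*sqrt(6910)) - 16013 = -8397841 + 2515240*I*sqrt(6910)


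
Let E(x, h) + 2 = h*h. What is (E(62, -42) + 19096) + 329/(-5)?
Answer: 103961/5 ≈ 20792.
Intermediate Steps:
E(x, h) = -2 + h**2 (E(x, h) = -2 + h*h = -2 + h**2)
(E(62, -42) + 19096) + 329/(-5) = ((-2 + (-42)**2) + 19096) + 329/(-5) = ((-2 + 1764) + 19096) - 1/5*329 = (1762 + 19096) - 329/5 = 20858 - 329/5 = 103961/5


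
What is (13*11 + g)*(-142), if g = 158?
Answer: -42742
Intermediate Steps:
(13*11 + g)*(-142) = (13*11 + 158)*(-142) = (143 + 158)*(-142) = 301*(-142) = -42742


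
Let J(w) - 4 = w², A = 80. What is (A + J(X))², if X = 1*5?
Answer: 11881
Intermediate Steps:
X = 5
J(w) = 4 + w²
(A + J(X))² = (80 + (4 + 5²))² = (80 + (4 + 25))² = (80 + 29)² = 109² = 11881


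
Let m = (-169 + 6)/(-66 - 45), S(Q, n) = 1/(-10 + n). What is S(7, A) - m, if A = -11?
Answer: -1178/777 ≈ -1.5161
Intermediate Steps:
m = 163/111 (m = -163/(-111) = -163*(-1/111) = 163/111 ≈ 1.4685)
S(7, A) - m = 1/(-10 - 11) - 1*163/111 = 1/(-21) - 163/111 = -1/21 - 163/111 = -1178/777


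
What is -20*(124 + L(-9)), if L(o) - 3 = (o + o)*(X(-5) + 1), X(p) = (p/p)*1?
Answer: -1820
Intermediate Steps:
X(p) = 1 (X(p) = 1*1 = 1)
L(o) = 3 + 4*o (L(o) = 3 + (o + o)*(1 + 1) = 3 + (2*o)*2 = 3 + 4*o)
-20*(124 + L(-9)) = -20*(124 + (3 + 4*(-9))) = -20*(124 + (3 - 36)) = -20*(124 - 33) = -20*91 = -1820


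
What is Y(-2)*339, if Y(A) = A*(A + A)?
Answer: 2712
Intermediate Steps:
Y(A) = 2*A**2 (Y(A) = A*(2*A) = 2*A**2)
Y(-2)*339 = (2*(-2)**2)*339 = (2*4)*339 = 8*339 = 2712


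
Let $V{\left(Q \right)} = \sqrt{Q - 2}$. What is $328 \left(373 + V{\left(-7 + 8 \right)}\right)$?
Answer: $122344 + 328 i \approx 1.2234 \cdot 10^{5} + 328.0 i$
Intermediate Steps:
$V{\left(Q \right)} = \sqrt{-2 + Q}$
$328 \left(373 + V{\left(-7 + 8 \right)}\right) = 328 \left(373 + \sqrt{-2 + \left(-7 + 8\right)}\right) = 328 \left(373 + \sqrt{-2 + 1}\right) = 328 \left(373 + \sqrt{-1}\right) = 328 \left(373 + i\right) = 122344 + 328 i$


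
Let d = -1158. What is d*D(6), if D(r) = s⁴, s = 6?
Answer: -1500768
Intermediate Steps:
D(r) = 1296 (D(r) = 6⁴ = 1296)
d*D(6) = -1158*1296 = -1500768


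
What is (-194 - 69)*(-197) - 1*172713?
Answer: -120902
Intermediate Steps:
(-194 - 69)*(-197) - 1*172713 = -263*(-197) - 172713 = 51811 - 172713 = -120902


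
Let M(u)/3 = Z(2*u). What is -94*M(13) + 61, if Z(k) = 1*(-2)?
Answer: 625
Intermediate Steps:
Z(k) = -2
M(u) = -6 (M(u) = 3*(-2) = -6)
-94*M(13) + 61 = -94*(-6) + 61 = 564 + 61 = 625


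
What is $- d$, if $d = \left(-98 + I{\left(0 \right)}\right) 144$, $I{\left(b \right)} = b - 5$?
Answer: $14832$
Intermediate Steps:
$I{\left(b \right)} = -5 + b$ ($I{\left(b \right)} = b - 5 = -5 + b$)
$d = -14832$ ($d = \left(-98 + \left(-5 + 0\right)\right) 144 = \left(-98 - 5\right) 144 = \left(-103\right) 144 = -14832$)
$- d = \left(-1\right) \left(-14832\right) = 14832$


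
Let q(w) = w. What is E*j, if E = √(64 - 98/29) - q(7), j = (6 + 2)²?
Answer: -448 + 64*√50982/29 ≈ 50.299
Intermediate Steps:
j = 64 (j = 8² = 64)
E = -7 + √50982/29 (E = √(64 - 98/29) - 1*7 = √(64 - 98*1/29) - 7 = √(64 - 98/29) - 7 = √(1758/29) - 7 = √50982/29 - 7 = -7 + √50982/29 ≈ 0.78593)
E*j = (-7 + √50982/29)*64 = -448 + 64*√50982/29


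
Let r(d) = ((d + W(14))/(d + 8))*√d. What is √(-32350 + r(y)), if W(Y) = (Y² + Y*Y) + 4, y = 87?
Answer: √(-291958750 + 45885*√87)/95 ≈ 179.73*I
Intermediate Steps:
W(Y) = 4 + 2*Y² (W(Y) = (Y² + Y²) + 4 = 2*Y² + 4 = 4 + 2*Y²)
r(d) = √d*(396 + d)/(8 + d) (r(d) = ((d + (4 + 2*14²))/(d + 8))*√d = ((d + (4 + 2*196))/(8 + d))*√d = ((d + (4 + 392))/(8 + d))*√d = ((d + 396)/(8 + d))*√d = ((396 + d)/(8 + d))*√d = √d*(396 + d)/(8 + d))
√(-32350 + r(y)) = √(-32350 + √87*(396 + 87)/(8 + 87)) = √(-32350 + √87*483/95) = √(-32350 + √87*(1/95)*483) = √(-32350 + 483*√87/95)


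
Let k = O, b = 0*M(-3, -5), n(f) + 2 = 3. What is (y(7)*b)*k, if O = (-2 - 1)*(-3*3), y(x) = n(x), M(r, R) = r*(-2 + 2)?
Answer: 0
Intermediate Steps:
n(f) = 1 (n(f) = -2 + 3 = 1)
M(r, R) = 0 (M(r, R) = r*0 = 0)
y(x) = 1
b = 0 (b = 0*0 = 0)
O = 27 (O = -3*(-9) = 27)
k = 27
(y(7)*b)*k = (1*0)*27 = 0*27 = 0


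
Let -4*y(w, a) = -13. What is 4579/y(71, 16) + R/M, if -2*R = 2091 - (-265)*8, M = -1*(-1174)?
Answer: 42951225/30524 ≈ 1407.1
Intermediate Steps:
y(w, a) = 13/4 (y(w, a) = -¼*(-13) = 13/4)
M = 1174
R = -4211/2 (R = -(2091 - (-265)*8)/2 = -(2091 - 1*(-2120))/2 = -(2091 + 2120)/2 = -½*4211 = -4211/2 ≈ -2105.5)
4579/y(71, 16) + R/M = 4579/(13/4) - 4211/2/1174 = 4579*(4/13) - 4211/2*1/1174 = 18316/13 - 4211/2348 = 42951225/30524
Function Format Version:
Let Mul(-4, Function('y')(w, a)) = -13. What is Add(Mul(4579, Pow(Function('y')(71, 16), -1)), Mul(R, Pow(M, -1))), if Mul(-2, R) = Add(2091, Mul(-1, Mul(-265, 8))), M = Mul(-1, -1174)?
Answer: Rational(42951225, 30524) ≈ 1407.1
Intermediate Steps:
Function('y')(w, a) = Rational(13, 4) (Function('y')(w, a) = Mul(Rational(-1, 4), -13) = Rational(13, 4))
M = 1174
R = Rational(-4211, 2) (R = Mul(Rational(-1, 2), Add(2091, Mul(-1, Mul(-265, 8)))) = Mul(Rational(-1, 2), Add(2091, Mul(-1, -2120))) = Mul(Rational(-1, 2), Add(2091, 2120)) = Mul(Rational(-1, 2), 4211) = Rational(-4211, 2) ≈ -2105.5)
Add(Mul(4579, Pow(Function('y')(71, 16), -1)), Mul(R, Pow(M, -1))) = Add(Mul(4579, Pow(Rational(13, 4), -1)), Mul(Rational(-4211, 2), Pow(1174, -1))) = Add(Mul(4579, Rational(4, 13)), Mul(Rational(-4211, 2), Rational(1, 1174))) = Add(Rational(18316, 13), Rational(-4211, 2348)) = Rational(42951225, 30524)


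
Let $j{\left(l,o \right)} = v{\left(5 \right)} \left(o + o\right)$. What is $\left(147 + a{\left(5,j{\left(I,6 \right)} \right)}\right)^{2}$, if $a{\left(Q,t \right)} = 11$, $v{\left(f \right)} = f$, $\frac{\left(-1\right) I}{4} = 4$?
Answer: $24964$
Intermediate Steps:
$I = -16$ ($I = \left(-4\right) 4 = -16$)
$j{\left(l,o \right)} = 10 o$ ($j{\left(l,o \right)} = 5 \left(o + o\right) = 5 \cdot 2 o = 10 o$)
$\left(147 + a{\left(5,j{\left(I,6 \right)} \right)}\right)^{2} = \left(147 + 11\right)^{2} = 158^{2} = 24964$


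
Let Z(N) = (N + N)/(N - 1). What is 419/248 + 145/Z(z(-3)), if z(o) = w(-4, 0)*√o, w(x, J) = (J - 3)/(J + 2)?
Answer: 18399/248 - 145*I*√3/9 ≈ 74.19 - 27.905*I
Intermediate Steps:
w(x, J) = (-3 + J)/(2 + J)
z(o) = -3*√o/2 (z(o) = ((-3 + 0)/(2 + 0))*√o = (-3/2)*√o = ((½)*(-3))*√o = -3*√o/2)
Z(N) = 2*N/(-1 + N) (Z(N) = (2*N)/(-1 + N) = 2*N/(-1 + N))
419/248 + 145/Z(z(-3)) = 419/248 + 145/((2*(-3*I*√3/2)/(-1 - 3*I*√3/2))) = 419/248 + 145/((-3*I*√3/(-1 - 3*I*√3/2))) = 419/248 + 145*(I*√3*(-1 - 3*I*√3/2)/9) = 419/248 + 145*I*√3*(-1 - 3*I*√3/2)/9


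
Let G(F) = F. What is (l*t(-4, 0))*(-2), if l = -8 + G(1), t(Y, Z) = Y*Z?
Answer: 0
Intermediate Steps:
l = -7 (l = -8 + 1 = -7)
(l*t(-4, 0))*(-2) = -(-28)*0*(-2) = -7*0*(-2) = 0*(-2) = 0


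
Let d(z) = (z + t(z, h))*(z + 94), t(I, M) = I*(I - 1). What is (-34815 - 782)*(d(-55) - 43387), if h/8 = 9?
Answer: -2655109036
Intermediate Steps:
h = 72 (h = 8*9 = 72)
t(I, M) = I*(-1 + I)
d(z) = (94 + z)*(z + z*(-1 + z)) (d(z) = (z + z*(-1 + z))*(z + 94) = (z + z*(-1 + z))*(94 + z) = (94 + z)*(z + z*(-1 + z)))
(-34815 - 782)*(d(-55) - 43387) = (-34815 - 782)*((-55)²*(94 - 55) - 43387) = -35597*(3025*39 - 43387) = -35597*(117975 - 43387) = -35597*74588 = -2655109036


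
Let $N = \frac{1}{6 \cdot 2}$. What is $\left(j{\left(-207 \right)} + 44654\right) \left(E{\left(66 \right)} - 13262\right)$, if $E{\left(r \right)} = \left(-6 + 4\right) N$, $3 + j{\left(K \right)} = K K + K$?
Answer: $- \frac{6946165889}{6} \approx -1.1577 \cdot 10^{9}$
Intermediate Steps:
$N = \frac{1}{12} \approx 0.083333$
$j{\left(K \right)} = -3 + K + K^{2}$ ($j{\left(K \right)} = -3 + \left(K K + K\right) = -3 + \left(K^{2} + K\right) = -3 + \left(K + K^{2}\right) = -3 + K + K^{2}$)
$E{\left(r \right)} = - \frac{1}{6}$ ($E{\left(r \right)} = \left(-6 + 4\right) \frac{1}{12} = \left(-2\right) \frac{1}{12} = - \frac{1}{6}$)
$\left(j{\left(-207 \right)} + 44654\right) \left(E{\left(66 \right)} - 13262\right) = \left(\left(-3 - 207 + \left(-207\right)^{2}\right) + 44654\right) \left(- \frac{1}{6} - 13262\right) = \left(\left(-3 - 207 + 42849\right) + 44654\right) \left(- \frac{79573}{6}\right) = \left(42639 + 44654\right) \left(- \frac{79573}{6}\right) = 87293 \left(- \frac{79573}{6}\right) = - \frac{6946165889}{6}$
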